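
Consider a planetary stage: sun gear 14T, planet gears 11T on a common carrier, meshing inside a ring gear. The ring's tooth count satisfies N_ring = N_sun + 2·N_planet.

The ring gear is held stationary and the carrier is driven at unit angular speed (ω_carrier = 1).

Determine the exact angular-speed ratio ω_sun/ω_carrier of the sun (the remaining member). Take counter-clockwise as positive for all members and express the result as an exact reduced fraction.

25/7

N_ring = 14 + 2·11 = 36
14(ω_s−ω_c) = −36(ω_r−ω_c),  ω_r=0, ω_c=1
ω_s = 1 − (36/14)(0−1) = 25/7
ω_s/ω_c = 25/7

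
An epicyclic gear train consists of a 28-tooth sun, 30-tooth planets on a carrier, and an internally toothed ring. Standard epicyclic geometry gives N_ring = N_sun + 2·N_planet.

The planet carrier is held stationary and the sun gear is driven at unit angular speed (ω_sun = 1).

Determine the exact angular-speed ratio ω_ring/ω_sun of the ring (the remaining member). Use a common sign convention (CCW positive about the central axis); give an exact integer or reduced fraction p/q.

N_ring = 28 + 2·30 = 88
28(ω_s−ω_c) = −88(ω_r−ω_c),  ω_c=0, ω_s=1
ω_r = 0 − (28/88)(1−0) = -7/22
ω_r/ω_s = -7/22

-7/22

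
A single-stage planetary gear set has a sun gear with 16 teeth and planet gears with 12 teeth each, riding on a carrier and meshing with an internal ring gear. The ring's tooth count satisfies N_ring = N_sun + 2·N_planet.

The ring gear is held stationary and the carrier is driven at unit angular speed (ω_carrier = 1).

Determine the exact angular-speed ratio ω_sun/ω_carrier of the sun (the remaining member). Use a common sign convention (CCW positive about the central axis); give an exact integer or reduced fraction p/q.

7/2

N_ring = 16 + 2·12 = 40
16(ω_s−ω_c) = −40(ω_r−ω_c),  ω_r=0, ω_c=1
ω_s = 1 − (40/16)(0−1) = 7/2
ω_s/ω_c = 7/2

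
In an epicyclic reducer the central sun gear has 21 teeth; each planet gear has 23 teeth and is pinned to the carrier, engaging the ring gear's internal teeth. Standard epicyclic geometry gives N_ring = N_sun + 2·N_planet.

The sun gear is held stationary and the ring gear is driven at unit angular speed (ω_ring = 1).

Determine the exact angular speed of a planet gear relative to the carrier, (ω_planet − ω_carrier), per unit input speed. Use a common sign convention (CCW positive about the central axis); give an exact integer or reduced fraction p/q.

1407/2024

N_ring = 21 + 2·23 = 67
21(ω_s−ω_c) = −67(ω_r−ω_c),  ω_s=0, ω_r=1
21(0−ω_c) = −67(1−ω_c)  ⇒  88ω_c = 67  ⇒  ω_c = 67/88
sun–planet: 21·(0−67/88) = −23·(ω_p−ω_c)  ⇒  ω_p−ω_c = −(21/23)·(-67/88) = 1407/2024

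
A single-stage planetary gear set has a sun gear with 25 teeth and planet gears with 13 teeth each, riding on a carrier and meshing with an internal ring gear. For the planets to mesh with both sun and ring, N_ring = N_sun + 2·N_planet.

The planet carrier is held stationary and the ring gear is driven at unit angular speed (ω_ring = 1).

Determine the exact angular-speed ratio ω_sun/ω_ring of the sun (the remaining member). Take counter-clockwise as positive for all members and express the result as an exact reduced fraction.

N_ring = 25 + 2·13 = 51
25(ω_s−ω_c) = −51(ω_r−ω_c),  ω_c=0, ω_r=1
ω_s = 0 − (51/25)(1−0) = -51/25
ω_s/ω_r = -51/25

-51/25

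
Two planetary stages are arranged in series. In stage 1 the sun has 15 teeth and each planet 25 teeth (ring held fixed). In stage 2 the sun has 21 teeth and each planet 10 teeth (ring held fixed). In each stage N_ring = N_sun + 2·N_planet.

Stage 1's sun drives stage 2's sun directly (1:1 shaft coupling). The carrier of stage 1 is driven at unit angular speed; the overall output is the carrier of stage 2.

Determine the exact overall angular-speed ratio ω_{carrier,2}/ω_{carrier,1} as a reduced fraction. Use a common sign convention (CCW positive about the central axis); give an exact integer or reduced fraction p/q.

56/31

Stage 1: N_ring = 15 + 2·25 = 65
Stage 1: 15(ω_s−ω_c) = −65(ω_r−ω_c),  ω_r=0, ω_c=1
Stage 1: ω_s = 1 − (65/15)(0−1) = 16/3
  ⇒ ω_s¹/ω_c¹ = 16/3
Stage 2: N_ring = 21 + 2·10 = 41
Stage 2: 21(ω_s−ω_c) = −41(ω_r−ω_c),  ω_r=0, ω_s=1
Stage 2: 21(1−ω_c) = −41(0−ω_c)  ⇒  62ω_c = 21  ⇒  ω_c = 21/62
  ⇒ ω_c²/ω_s² = 21/62
Coupling ω_s² = ω_s¹ ⇒ overall = 16/3 × 21/62 = 56/31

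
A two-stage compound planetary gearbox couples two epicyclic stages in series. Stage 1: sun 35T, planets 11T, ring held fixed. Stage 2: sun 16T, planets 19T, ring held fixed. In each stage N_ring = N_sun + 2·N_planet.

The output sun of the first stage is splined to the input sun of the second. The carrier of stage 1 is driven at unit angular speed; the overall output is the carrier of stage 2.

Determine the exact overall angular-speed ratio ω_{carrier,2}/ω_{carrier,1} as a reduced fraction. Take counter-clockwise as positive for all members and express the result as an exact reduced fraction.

736/1225

Stage 1: N_ring = 35 + 2·11 = 57
Stage 1: 35(ω_s−ω_c) = −57(ω_r−ω_c),  ω_r=0, ω_c=1
Stage 1: ω_s = 1 − (57/35)(0−1) = 92/35
  ⇒ ω_s¹/ω_c¹ = 92/35
Stage 2: N_ring = 16 + 2·19 = 54
Stage 2: 16(ω_s−ω_c) = −54(ω_r−ω_c),  ω_r=0, ω_s=1
Stage 2: 16(1−ω_c) = −54(0−ω_c)  ⇒  70ω_c = 16  ⇒  ω_c = 8/35
  ⇒ ω_c²/ω_s² = 8/35
Coupling ω_s² = ω_s¹ ⇒ overall = 92/35 × 8/35 = 736/1225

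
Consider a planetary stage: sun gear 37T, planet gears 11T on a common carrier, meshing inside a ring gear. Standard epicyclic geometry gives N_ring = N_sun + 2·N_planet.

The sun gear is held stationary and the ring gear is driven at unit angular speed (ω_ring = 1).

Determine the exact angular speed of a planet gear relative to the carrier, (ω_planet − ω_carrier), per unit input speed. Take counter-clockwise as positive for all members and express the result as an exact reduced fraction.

2183/1056

N_ring = 37 + 2·11 = 59
37(ω_s−ω_c) = −59(ω_r−ω_c),  ω_s=0, ω_r=1
37(0−ω_c) = −59(1−ω_c)  ⇒  96ω_c = 59  ⇒  ω_c = 59/96
sun–planet: 37·(0−59/96) = −11·(ω_p−ω_c)  ⇒  ω_p−ω_c = −(37/11)·(-59/96) = 2183/1056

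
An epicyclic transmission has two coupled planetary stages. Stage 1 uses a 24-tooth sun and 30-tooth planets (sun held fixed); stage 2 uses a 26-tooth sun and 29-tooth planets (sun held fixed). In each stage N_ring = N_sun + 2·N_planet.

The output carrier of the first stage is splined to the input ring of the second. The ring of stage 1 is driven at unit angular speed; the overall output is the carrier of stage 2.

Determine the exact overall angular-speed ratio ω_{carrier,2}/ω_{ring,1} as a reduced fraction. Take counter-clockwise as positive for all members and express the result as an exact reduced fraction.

Stage 1: N_ring = 24 + 2·30 = 84
Stage 1: 24(ω_s−ω_c) = −84(ω_r−ω_c),  ω_s=0, ω_r=1
Stage 1: 24(0−ω_c) = −84(1−ω_c)  ⇒  108ω_c = 84  ⇒  ω_c = 7/9
  ⇒ ω_c¹/ω_r¹ = 7/9
Stage 2: N_ring = 26 + 2·29 = 84
Stage 2: 26(ω_s−ω_c) = −84(ω_r−ω_c),  ω_s=0, ω_r=1
Stage 2: 26(0−ω_c) = −84(1−ω_c)  ⇒  110ω_c = 84  ⇒  ω_c = 42/55
  ⇒ ω_c²/ω_r² = 42/55
Coupling ω_r² = ω_c¹ ⇒ overall = 7/9 × 42/55 = 98/165

98/165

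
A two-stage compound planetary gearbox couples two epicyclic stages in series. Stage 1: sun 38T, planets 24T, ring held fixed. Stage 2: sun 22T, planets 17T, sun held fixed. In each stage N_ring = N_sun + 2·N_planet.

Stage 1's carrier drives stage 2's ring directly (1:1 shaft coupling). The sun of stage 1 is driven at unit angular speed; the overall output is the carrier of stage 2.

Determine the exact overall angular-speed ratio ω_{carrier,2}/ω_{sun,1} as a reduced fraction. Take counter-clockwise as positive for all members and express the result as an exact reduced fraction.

Stage 1: N_ring = 38 + 2·24 = 86
Stage 1: 38(ω_s−ω_c) = −86(ω_r−ω_c),  ω_r=0, ω_s=1
Stage 1: 38(1−ω_c) = −86(0−ω_c)  ⇒  124ω_c = 38  ⇒  ω_c = 19/62
  ⇒ ω_c¹/ω_s¹ = 19/62
Stage 2: N_ring = 22 + 2·17 = 56
Stage 2: 22(ω_s−ω_c) = −56(ω_r−ω_c),  ω_s=0, ω_r=1
Stage 2: 22(0−ω_c) = −56(1−ω_c)  ⇒  78ω_c = 56  ⇒  ω_c = 28/39
  ⇒ ω_c²/ω_r² = 28/39
Coupling ω_r² = ω_c¹ ⇒ overall = 19/62 × 28/39 = 266/1209

266/1209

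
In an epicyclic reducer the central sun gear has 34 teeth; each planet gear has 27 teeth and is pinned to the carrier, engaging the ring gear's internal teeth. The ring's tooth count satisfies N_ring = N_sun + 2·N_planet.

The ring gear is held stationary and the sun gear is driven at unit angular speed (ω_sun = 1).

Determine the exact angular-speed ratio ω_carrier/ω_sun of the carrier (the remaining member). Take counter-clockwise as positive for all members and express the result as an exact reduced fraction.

17/61

N_ring = 34 + 2·27 = 88
34(ω_s−ω_c) = −88(ω_r−ω_c),  ω_r=0, ω_s=1
34(1−ω_c) = −88(0−ω_c)  ⇒  122ω_c = 34  ⇒  ω_c = 17/61
ω_c/ω_s = 17/61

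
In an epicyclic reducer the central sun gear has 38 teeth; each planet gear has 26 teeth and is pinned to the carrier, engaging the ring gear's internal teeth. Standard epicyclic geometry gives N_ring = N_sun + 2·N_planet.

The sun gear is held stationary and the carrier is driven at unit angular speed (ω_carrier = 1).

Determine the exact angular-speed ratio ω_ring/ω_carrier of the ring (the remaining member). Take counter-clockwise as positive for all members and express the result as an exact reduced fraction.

N_ring = 38 + 2·26 = 90
38(ω_s−ω_c) = −90(ω_r−ω_c),  ω_s=0, ω_c=1
ω_r = 1 − (38/90)(0−1) = 64/45
ω_r/ω_c = 64/45

64/45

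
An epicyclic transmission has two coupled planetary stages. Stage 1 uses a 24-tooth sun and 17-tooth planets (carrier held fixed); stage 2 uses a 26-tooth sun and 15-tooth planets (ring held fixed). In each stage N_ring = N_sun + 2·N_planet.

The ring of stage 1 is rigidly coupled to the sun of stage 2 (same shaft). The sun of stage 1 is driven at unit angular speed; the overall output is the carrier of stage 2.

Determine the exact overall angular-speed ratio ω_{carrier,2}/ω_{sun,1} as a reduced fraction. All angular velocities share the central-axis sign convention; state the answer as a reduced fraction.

Stage 1: N_ring = 24 + 2·17 = 58
Stage 1: 24(ω_s−ω_c) = −58(ω_r−ω_c),  ω_c=0, ω_s=1
Stage 1: ω_r = 0 − (24/58)(1−0) = -12/29
  ⇒ ω_r¹/ω_s¹ = -12/29
Stage 2: N_ring = 26 + 2·15 = 56
Stage 2: 26(ω_s−ω_c) = −56(ω_r−ω_c),  ω_r=0, ω_s=1
Stage 2: 26(1−ω_c) = −56(0−ω_c)  ⇒  82ω_c = 26  ⇒  ω_c = 13/41
  ⇒ ω_c²/ω_s² = 13/41
Coupling ω_s² = ω_r¹ ⇒ overall = -12/29 × 13/41 = -156/1189

-156/1189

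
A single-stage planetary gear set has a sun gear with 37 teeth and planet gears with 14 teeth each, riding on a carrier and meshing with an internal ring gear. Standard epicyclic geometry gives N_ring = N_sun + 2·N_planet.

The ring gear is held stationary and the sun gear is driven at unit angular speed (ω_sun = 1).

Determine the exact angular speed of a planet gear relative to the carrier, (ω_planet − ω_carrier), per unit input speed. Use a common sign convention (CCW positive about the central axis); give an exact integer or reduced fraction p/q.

N_ring = 37 + 2·14 = 65
37(ω_s−ω_c) = −65(ω_r−ω_c),  ω_r=0, ω_s=1
37(1−ω_c) = −65(0−ω_c)  ⇒  102ω_c = 37  ⇒  ω_c = 37/102
sun–planet: 37·(1−37/102) = −14·(ω_p−ω_c)  ⇒  ω_p−ω_c = −(37/14)·(65/102) = -2405/1428

-2405/1428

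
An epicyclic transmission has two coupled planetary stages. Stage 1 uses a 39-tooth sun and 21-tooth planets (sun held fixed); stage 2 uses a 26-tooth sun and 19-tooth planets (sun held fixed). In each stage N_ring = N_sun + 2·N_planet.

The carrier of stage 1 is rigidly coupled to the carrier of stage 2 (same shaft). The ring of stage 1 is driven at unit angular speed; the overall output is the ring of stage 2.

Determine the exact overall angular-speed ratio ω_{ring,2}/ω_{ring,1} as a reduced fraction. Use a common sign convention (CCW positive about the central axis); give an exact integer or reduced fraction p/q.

Stage 1: N_ring = 39 + 2·21 = 81
Stage 1: 39(ω_s−ω_c) = −81(ω_r−ω_c),  ω_s=0, ω_r=1
Stage 1: 39(0−ω_c) = −81(1−ω_c)  ⇒  120ω_c = 81  ⇒  ω_c = 27/40
  ⇒ ω_c¹/ω_r¹ = 27/40
Stage 2: N_ring = 26 + 2·19 = 64
Stage 2: 26(ω_s−ω_c) = −64(ω_r−ω_c),  ω_s=0, ω_c=1
Stage 2: ω_r = 1 − (26/64)(0−1) = 45/32
  ⇒ ω_r²/ω_c² = 45/32
Coupling ω_c² = ω_c¹ ⇒ overall = 27/40 × 45/32 = 243/256

243/256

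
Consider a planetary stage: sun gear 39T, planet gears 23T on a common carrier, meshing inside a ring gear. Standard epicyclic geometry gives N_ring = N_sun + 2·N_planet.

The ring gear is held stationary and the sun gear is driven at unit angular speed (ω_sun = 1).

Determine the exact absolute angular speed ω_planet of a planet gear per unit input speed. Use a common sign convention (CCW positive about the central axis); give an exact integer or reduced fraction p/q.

N_ring = 39 + 2·23 = 85
39(ω_s−ω_c) = −85(ω_r−ω_c),  ω_r=0, ω_s=1
39(1−ω_c) = −85(0−ω_c)  ⇒  124ω_c = 39  ⇒  ω_c = 39/124
sun–planet: 39·(1−39/124) = −23·(ω_p−ω_c)  ⇒  ω_p−ω_c = −(39/23)·(85/124) = -3315/2852
ω_p = 39/124 − 3315/2852 = -39/46

-39/46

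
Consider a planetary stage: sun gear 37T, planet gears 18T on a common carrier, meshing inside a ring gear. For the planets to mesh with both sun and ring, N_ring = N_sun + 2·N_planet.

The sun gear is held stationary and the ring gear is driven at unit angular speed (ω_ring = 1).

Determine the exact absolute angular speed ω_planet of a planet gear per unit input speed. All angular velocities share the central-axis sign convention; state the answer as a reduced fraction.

73/36

N_ring = 37 + 2·18 = 73
37(ω_s−ω_c) = −73(ω_r−ω_c),  ω_s=0, ω_r=1
37(0−ω_c) = −73(1−ω_c)  ⇒  110ω_c = 73  ⇒  ω_c = 73/110
sun–planet: 37·(0−73/110) = −18·(ω_p−ω_c)  ⇒  ω_p−ω_c = −(37/18)·(-73/110) = 2701/1980
ω_p = 73/110 + 2701/1980 = 73/36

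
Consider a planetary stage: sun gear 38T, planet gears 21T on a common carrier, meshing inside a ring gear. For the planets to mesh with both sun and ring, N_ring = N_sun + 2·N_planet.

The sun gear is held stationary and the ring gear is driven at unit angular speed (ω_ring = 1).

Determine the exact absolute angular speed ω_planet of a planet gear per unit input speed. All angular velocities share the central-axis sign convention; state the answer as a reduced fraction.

40/21

N_ring = 38 + 2·21 = 80
38(ω_s−ω_c) = −80(ω_r−ω_c),  ω_s=0, ω_r=1
38(0−ω_c) = −80(1−ω_c)  ⇒  118ω_c = 80  ⇒  ω_c = 40/59
sun–planet: 38·(0−40/59) = −21·(ω_p−ω_c)  ⇒  ω_p−ω_c = −(38/21)·(-40/59) = 1520/1239
ω_p = 40/59 + 1520/1239 = 40/21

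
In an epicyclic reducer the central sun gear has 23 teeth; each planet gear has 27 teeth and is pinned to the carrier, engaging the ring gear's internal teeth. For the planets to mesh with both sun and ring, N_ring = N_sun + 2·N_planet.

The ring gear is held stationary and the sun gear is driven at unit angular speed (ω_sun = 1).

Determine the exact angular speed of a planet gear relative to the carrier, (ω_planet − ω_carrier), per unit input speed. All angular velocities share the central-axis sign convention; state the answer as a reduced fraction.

N_ring = 23 + 2·27 = 77
23(ω_s−ω_c) = −77(ω_r−ω_c),  ω_r=0, ω_s=1
23(1−ω_c) = −77(0−ω_c)  ⇒  100ω_c = 23  ⇒  ω_c = 23/100
sun–planet: 23·(1−23/100) = −27·(ω_p−ω_c)  ⇒  ω_p−ω_c = −(23/27)·(77/100) = -1771/2700

-1771/2700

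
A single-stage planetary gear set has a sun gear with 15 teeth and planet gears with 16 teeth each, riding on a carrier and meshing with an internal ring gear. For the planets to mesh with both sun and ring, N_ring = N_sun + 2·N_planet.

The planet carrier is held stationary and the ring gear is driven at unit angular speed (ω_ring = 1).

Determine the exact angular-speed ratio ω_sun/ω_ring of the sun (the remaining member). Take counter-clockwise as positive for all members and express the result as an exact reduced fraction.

N_ring = 15 + 2·16 = 47
15(ω_s−ω_c) = −47(ω_r−ω_c),  ω_c=0, ω_r=1
ω_s = 0 − (47/15)(1−0) = -47/15
ω_s/ω_r = -47/15

-47/15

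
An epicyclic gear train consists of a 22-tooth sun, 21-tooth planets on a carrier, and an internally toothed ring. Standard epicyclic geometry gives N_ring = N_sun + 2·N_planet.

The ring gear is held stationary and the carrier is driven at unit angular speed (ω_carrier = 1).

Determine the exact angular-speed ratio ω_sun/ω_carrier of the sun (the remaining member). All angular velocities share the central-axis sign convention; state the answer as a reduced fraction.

43/11

N_ring = 22 + 2·21 = 64
22(ω_s−ω_c) = −64(ω_r−ω_c),  ω_r=0, ω_c=1
ω_s = 1 − (64/22)(0−1) = 43/11
ω_s/ω_c = 43/11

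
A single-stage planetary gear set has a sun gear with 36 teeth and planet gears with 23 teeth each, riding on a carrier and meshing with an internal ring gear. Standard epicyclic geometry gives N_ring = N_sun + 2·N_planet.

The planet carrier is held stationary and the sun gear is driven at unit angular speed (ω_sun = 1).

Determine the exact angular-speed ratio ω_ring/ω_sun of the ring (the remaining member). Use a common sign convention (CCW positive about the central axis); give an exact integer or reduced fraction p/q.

-18/41

N_ring = 36 + 2·23 = 82
36(ω_s−ω_c) = −82(ω_r−ω_c),  ω_c=0, ω_s=1
ω_r = 0 − (36/82)(1−0) = -18/41
ω_r/ω_s = -18/41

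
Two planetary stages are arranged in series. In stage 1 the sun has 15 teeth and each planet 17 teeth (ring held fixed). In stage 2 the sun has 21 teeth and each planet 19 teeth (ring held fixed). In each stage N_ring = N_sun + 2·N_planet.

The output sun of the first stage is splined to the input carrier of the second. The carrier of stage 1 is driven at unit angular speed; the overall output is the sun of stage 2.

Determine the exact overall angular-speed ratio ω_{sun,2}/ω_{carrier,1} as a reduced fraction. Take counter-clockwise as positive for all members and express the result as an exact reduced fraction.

Stage 1: N_ring = 15 + 2·17 = 49
Stage 1: 15(ω_s−ω_c) = −49(ω_r−ω_c),  ω_r=0, ω_c=1
Stage 1: ω_s = 1 − (49/15)(0−1) = 64/15
  ⇒ ω_s¹/ω_c¹ = 64/15
Stage 2: N_ring = 21 + 2·19 = 59
Stage 2: 21(ω_s−ω_c) = −59(ω_r−ω_c),  ω_r=0, ω_c=1
Stage 2: ω_s = 1 − (59/21)(0−1) = 80/21
  ⇒ ω_s²/ω_c² = 80/21
Coupling ω_c² = ω_s¹ ⇒ overall = 64/15 × 80/21 = 1024/63

1024/63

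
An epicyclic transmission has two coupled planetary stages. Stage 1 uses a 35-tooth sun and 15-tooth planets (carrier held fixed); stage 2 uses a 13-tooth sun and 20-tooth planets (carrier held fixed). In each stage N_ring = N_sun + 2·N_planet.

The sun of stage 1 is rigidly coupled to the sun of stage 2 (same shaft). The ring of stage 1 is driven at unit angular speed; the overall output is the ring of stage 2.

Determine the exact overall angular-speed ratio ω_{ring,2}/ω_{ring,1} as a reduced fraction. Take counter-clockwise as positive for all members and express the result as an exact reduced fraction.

Stage 1: N_ring = 35 + 2·15 = 65
Stage 1: 35(ω_s−ω_c) = −65(ω_r−ω_c),  ω_c=0, ω_r=1
Stage 1: ω_s = 0 − (65/35)(1−0) = -13/7
  ⇒ ω_s¹/ω_r¹ = -13/7
Stage 2: N_ring = 13 + 2·20 = 53
Stage 2: 13(ω_s−ω_c) = −53(ω_r−ω_c),  ω_c=0, ω_s=1
Stage 2: ω_r = 0 − (13/53)(1−0) = -13/53
  ⇒ ω_r²/ω_s² = -13/53
Coupling ω_s² = ω_s¹ ⇒ overall = -13/7 × -13/53 = 169/371

169/371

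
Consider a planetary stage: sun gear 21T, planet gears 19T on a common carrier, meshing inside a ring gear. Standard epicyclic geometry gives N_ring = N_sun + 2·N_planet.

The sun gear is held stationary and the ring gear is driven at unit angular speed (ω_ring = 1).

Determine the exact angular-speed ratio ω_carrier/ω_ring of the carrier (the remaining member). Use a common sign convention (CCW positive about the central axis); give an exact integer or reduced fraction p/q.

N_ring = 21 + 2·19 = 59
21(ω_s−ω_c) = −59(ω_r−ω_c),  ω_s=0, ω_r=1
21(0−ω_c) = −59(1−ω_c)  ⇒  80ω_c = 59  ⇒  ω_c = 59/80
ω_c/ω_r = 59/80

59/80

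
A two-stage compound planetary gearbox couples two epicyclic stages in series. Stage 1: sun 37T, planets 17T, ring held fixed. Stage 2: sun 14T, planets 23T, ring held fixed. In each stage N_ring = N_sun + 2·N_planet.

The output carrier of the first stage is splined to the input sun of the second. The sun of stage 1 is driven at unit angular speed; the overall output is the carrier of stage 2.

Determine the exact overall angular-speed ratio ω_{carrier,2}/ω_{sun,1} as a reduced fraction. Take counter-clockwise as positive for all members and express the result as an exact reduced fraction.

Stage 1: N_ring = 37 + 2·17 = 71
Stage 1: 37(ω_s−ω_c) = −71(ω_r−ω_c),  ω_r=0, ω_s=1
Stage 1: 37(1−ω_c) = −71(0−ω_c)  ⇒  108ω_c = 37  ⇒  ω_c = 37/108
  ⇒ ω_c¹/ω_s¹ = 37/108
Stage 2: N_ring = 14 + 2·23 = 60
Stage 2: 14(ω_s−ω_c) = −60(ω_r−ω_c),  ω_r=0, ω_s=1
Stage 2: 14(1−ω_c) = −60(0−ω_c)  ⇒  74ω_c = 14  ⇒  ω_c = 7/37
  ⇒ ω_c²/ω_s² = 7/37
Coupling ω_s² = ω_c¹ ⇒ overall = 37/108 × 7/37 = 7/108

7/108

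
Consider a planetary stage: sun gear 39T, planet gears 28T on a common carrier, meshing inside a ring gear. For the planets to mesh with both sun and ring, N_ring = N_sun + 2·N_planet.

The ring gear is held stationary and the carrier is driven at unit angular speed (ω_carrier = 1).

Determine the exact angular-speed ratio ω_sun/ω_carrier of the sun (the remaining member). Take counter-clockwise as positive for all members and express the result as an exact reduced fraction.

N_ring = 39 + 2·28 = 95
39(ω_s−ω_c) = −95(ω_r−ω_c),  ω_r=0, ω_c=1
ω_s = 1 − (95/39)(0−1) = 134/39
ω_s/ω_c = 134/39

134/39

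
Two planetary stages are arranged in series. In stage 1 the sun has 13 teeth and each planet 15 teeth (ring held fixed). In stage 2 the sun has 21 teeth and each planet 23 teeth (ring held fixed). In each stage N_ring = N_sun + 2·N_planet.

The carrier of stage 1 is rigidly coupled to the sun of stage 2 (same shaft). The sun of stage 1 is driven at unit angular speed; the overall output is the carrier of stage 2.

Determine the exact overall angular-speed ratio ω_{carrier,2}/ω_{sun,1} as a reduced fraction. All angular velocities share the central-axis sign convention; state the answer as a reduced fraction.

Stage 1: N_ring = 13 + 2·15 = 43
Stage 1: 13(ω_s−ω_c) = −43(ω_r−ω_c),  ω_r=0, ω_s=1
Stage 1: 13(1−ω_c) = −43(0−ω_c)  ⇒  56ω_c = 13  ⇒  ω_c = 13/56
  ⇒ ω_c¹/ω_s¹ = 13/56
Stage 2: N_ring = 21 + 2·23 = 67
Stage 2: 21(ω_s−ω_c) = −67(ω_r−ω_c),  ω_r=0, ω_s=1
Stage 2: 21(1−ω_c) = −67(0−ω_c)  ⇒  88ω_c = 21  ⇒  ω_c = 21/88
  ⇒ ω_c²/ω_s² = 21/88
Coupling ω_s² = ω_c¹ ⇒ overall = 13/56 × 21/88 = 39/704

39/704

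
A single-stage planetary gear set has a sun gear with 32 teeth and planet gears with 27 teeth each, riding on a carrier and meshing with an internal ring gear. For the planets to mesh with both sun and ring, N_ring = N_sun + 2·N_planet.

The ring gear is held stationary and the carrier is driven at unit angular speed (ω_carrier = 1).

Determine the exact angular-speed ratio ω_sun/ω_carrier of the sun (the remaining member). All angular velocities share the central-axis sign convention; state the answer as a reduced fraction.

N_ring = 32 + 2·27 = 86
32(ω_s−ω_c) = −86(ω_r−ω_c),  ω_r=0, ω_c=1
ω_s = 1 − (86/32)(0−1) = 59/16
ω_s/ω_c = 59/16

59/16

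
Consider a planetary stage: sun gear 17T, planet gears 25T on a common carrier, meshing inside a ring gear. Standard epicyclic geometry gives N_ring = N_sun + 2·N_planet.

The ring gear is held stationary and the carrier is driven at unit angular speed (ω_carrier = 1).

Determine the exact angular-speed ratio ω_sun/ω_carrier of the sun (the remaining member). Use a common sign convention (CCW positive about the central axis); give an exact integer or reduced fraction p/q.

N_ring = 17 + 2·25 = 67
17(ω_s−ω_c) = −67(ω_r−ω_c),  ω_r=0, ω_c=1
ω_s = 1 − (67/17)(0−1) = 84/17
ω_s/ω_c = 84/17

84/17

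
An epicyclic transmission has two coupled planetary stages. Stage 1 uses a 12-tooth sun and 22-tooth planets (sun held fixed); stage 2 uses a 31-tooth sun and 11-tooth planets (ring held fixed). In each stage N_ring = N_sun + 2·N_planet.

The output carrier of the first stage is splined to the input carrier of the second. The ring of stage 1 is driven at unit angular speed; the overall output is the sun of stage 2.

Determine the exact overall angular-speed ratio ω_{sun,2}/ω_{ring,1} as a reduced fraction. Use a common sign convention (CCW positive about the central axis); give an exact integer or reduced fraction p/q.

1176/527

Stage 1: N_ring = 12 + 2·22 = 56
Stage 1: 12(ω_s−ω_c) = −56(ω_r−ω_c),  ω_s=0, ω_r=1
Stage 1: 12(0−ω_c) = −56(1−ω_c)  ⇒  68ω_c = 56  ⇒  ω_c = 14/17
  ⇒ ω_c¹/ω_r¹ = 14/17
Stage 2: N_ring = 31 + 2·11 = 53
Stage 2: 31(ω_s−ω_c) = −53(ω_r−ω_c),  ω_r=0, ω_c=1
Stage 2: ω_s = 1 − (53/31)(0−1) = 84/31
  ⇒ ω_s²/ω_c² = 84/31
Coupling ω_c² = ω_c¹ ⇒ overall = 14/17 × 84/31 = 1176/527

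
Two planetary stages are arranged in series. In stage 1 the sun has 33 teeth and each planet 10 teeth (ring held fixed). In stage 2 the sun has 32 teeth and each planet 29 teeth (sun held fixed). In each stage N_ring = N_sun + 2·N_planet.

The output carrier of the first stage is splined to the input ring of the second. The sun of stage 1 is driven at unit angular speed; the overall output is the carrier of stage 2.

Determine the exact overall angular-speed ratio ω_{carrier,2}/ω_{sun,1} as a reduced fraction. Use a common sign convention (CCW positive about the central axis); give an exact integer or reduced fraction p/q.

1485/5246

Stage 1: N_ring = 33 + 2·10 = 53
Stage 1: 33(ω_s−ω_c) = −53(ω_r−ω_c),  ω_r=0, ω_s=1
Stage 1: 33(1−ω_c) = −53(0−ω_c)  ⇒  86ω_c = 33  ⇒  ω_c = 33/86
  ⇒ ω_c¹/ω_s¹ = 33/86
Stage 2: N_ring = 32 + 2·29 = 90
Stage 2: 32(ω_s−ω_c) = −90(ω_r−ω_c),  ω_s=0, ω_r=1
Stage 2: 32(0−ω_c) = −90(1−ω_c)  ⇒  122ω_c = 90  ⇒  ω_c = 45/61
  ⇒ ω_c²/ω_r² = 45/61
Coupling ω_r² = ω_c¹ ⇒ overall = 33/86 × 45/61 = 1485/5246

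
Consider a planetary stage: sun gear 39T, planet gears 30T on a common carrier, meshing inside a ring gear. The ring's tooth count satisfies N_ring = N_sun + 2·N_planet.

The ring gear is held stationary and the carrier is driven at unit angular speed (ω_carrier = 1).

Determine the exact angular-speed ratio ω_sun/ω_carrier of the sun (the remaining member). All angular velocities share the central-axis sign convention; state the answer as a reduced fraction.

N_ring = 39 + 2·30 = 99
39(ω_s−ω_c) = −99(ω_r−ω_c),  ω_r=0, ω_c=1
ω_s = 1 − (99/39)(0−1) = 46/13
ω_s/ω_c = 46/13

46/13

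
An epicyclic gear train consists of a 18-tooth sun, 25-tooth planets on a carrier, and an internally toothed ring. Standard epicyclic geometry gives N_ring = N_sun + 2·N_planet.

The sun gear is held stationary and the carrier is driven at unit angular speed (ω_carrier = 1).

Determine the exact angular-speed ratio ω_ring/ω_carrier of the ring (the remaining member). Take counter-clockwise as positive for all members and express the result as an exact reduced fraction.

43/34

N_ring = 18 + 2·25 = 68
18(ω_s−ω_c) = −68(ω_r−ω_c),  ω_s=0, ω_c=1
ω_r = 1 − (18/68)(0−1) = 43/34
ω_r/ω_c = 43/34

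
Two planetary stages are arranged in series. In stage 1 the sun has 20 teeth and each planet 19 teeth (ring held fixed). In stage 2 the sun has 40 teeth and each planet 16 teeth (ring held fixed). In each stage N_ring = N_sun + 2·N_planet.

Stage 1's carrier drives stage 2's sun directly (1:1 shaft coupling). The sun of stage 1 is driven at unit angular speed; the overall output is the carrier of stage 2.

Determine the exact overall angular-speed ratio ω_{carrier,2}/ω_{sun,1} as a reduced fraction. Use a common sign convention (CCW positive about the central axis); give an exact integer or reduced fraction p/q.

Stage 1: N_ring = 20 + 2·19 = 58
Stage 1: 20(ω_s−ω_c) = −58(ω_r−ω_c),  ω_r=0, ω_s=1
Stage 1: 20(1−ω_c) = −58(0−ω_c)  ⇒  78ω_c = 20  ⇒  ω_c = 10/39
  ⇒ ω_c¹/ω_s¹ = 10/39
Stage 2: N_ring = 40 + 2·16 = 72
Stage 2: 40(ω_s−ω_c) = −72(ω_r−ω_c),  ω_r=0, ω_s=1
Stage 2: 40(1−ω_c) = −72(0−ω_c)  ⇒  112ω_c = 40  ⇒  ω_c = 5/14
  ⇒ ω_c²/ω_s² = 5/14
Coupling ω_s² = ω_c¹ ⇒ overall = 10/39 × 5/14 = 25/273

25/273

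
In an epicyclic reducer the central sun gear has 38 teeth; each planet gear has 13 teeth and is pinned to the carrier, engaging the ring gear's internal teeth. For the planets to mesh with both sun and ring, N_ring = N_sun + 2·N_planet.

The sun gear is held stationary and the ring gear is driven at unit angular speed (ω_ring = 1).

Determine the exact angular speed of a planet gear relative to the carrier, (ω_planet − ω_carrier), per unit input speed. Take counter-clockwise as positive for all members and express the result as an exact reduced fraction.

N_ring = 38 + 2·13 = 64
38(ω_s−ω_c) = −64(ω_r−ω_c),  ω_s=0, ω_r=1
38(0−ω_c) = −64(1−ω_c)  ⇒  102ω_c = 64  ⇒  ω_c = 32/51
sun–planet: 38·(0−32/51) = −13·(ω_p−ω_c)  ⇒  ω_p−ω_c = −(38/13)·(-32/51) = 1216/663

1216/663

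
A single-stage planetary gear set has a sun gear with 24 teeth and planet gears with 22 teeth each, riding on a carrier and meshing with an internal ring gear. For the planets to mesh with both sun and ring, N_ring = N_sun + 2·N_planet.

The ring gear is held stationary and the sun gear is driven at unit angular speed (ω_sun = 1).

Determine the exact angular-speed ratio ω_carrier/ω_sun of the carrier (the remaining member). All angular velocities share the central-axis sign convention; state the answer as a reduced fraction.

N_ring = 24 + 2·22 = 68
24(ω_s−ω_c) = −68(ω_r−ω_c),  ω_r=0, ω_s=1
24(1−ω_c) = −68(0−ω_c)  ⇒  92ω_c = 24  ⇒  ω_c = 6/23
ω_c/ω_s = 6/23

6/23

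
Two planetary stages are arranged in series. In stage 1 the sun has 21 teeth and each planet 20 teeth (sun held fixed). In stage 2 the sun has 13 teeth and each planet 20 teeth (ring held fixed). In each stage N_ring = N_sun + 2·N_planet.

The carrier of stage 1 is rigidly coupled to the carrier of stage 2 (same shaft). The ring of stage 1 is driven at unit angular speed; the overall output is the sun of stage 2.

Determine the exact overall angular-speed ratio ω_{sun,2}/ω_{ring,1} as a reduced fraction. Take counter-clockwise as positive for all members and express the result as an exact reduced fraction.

2013/533

Stage 1: N_ring = 21 + 2·20 = 61
Stage 1: 21(ω_s−ω_c) = −61(ω_r−ω_c),  ω_s=0, ω_r=1
Stage 1: 21(0−ω_c) = −61(1−ω_c)  ⇒  82ω_c = 61  ⇒  ω_c = 61/82
  ⇒ ω_c¹/ω_r¹ = 61/82
Stage 2: N_ring = 13 + 2·20 = 53
Stage 2: 13(ω_s−ω_c) = −53(ω_r−ω_c),  ω_r=0, ω_c=1
Stage 2: ω_s = 1 − (53/13)(0−1) = 66/13
  ⇒ ω_s²/ω_c² = 66/13
Coupling ω_c² = ω_c¹ ⇒ overall = 61/82 × 66/13 = 2013/533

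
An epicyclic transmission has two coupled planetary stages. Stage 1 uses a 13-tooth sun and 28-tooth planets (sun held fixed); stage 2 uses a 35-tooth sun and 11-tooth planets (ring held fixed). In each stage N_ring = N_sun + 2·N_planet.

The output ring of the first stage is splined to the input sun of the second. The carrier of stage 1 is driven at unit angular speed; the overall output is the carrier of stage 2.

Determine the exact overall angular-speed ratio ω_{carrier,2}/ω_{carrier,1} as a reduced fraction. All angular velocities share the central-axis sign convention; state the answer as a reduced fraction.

1435/3174

Stage 1: N_ring = 13 + 2·28 = 69
Stage 1: 13(ω_s−ω_c) = −69(ω_r−ω_c),  ω_s=0, ω_c=1
Stage 1: ω_r = 1 − (13/69)(0−1) = 82/69
  ⇒ ω_r¹/ω_c¹ = 82/69
Stage 2: N_ring = 35 + 2·11 = 57
Stage 2: 35(ω_s−ω_c) = −57(ω_r−ω_c),  ω_r=0, ω_s=1
Stage 2: 35(1−ω_c) = −57(0−ω_c)  ⇒  92ω_c = 35  ⇒  ω_c = 35/92
  ⇒ ω_c²/ω_s² = 35/92
Coupling ω_s² = ω_r¹ ⇒ overall = 82/69 × 35/92 = 1435/3174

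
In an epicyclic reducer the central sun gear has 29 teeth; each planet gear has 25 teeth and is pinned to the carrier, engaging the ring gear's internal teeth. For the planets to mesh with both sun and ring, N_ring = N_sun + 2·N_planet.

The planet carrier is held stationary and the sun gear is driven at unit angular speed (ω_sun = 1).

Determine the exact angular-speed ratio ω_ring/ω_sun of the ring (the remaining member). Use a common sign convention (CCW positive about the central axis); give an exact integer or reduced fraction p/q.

N_ring = 29 + 2·25 = 79
29(ω_s−ω_c) = −79(ω_r−ω_c),  ω_c=0, ω_s=1
ω_r = 0 − (29/79)(1−0) = -29/79
ω_r/ω_s = -29/79

-29/79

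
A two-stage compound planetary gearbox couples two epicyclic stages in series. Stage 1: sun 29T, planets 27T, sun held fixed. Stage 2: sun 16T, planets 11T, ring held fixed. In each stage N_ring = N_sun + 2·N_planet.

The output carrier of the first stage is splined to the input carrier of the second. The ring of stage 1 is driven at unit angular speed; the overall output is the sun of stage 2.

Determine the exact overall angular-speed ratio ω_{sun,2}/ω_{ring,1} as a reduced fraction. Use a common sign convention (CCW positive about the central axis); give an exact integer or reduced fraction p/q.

2241/896

Stage 1: N_ring = 29 + 2·27 = 83
Stage 1: 29(ω_s−ω_c) = −83(ω_r−ω_c),  ω_s=0, ω_r=1
Stage 1: 29(0−ω_c) = −83(1−ω_c)  ⇒  112ω_c = 83  ⇒  ω_c = 83/112
  ⇒ ω_c¹/ω_r¹ = 83/112
Stage 2: N_ring = 16 + 2·11 = 38
Stage 2: 16(ω_s−ω_c) = −38(ω_r−ω_c),  ω_r=0, ω_c=1
Stage 2: ω_s = 1 − (38/16)(0−1) = 27/8
  ⇒ ω_s²/ω_c² = 27/8
Coupling ω_c² = ω_c¹ ⇒ overall = 83/112 × 27/8 = 2241/896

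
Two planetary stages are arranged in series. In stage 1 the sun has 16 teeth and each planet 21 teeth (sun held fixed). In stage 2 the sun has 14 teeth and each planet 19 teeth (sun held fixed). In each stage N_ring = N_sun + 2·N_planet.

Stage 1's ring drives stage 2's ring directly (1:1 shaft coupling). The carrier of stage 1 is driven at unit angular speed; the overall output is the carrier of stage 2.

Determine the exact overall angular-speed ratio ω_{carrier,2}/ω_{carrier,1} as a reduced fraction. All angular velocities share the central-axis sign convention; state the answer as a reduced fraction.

Stage 1: N_ring = 16 + 2·21 = 58
Stage 1: 16(ω_s−ω_c) = −58(ω_r−ω_c),  ω_s=0, ω_c=1
Stage 1: ω_r = 1 − (16/58)(0−1) = 37/29
  ⇒ ω_r¹/ω_c¹ = 37/29
Stage 2: N_ring = 14 + 2·19 = 52
Stage 2: 14(ω_s−ω_c) = −52(ω_r−ω_c),  ω_s=0, ω_r=1
Stage 2: 14(0−ω_c) = −52(1−ω_c)  ⇒  66ω_c = 52  ⇒  ω_c = 26/33
  ⇒ ω_c²/ω_r² = 26/33
Coupling ω_r² = ω_r¹ ⇒ overall = 37/29 × 26/33 = 962/957

962/957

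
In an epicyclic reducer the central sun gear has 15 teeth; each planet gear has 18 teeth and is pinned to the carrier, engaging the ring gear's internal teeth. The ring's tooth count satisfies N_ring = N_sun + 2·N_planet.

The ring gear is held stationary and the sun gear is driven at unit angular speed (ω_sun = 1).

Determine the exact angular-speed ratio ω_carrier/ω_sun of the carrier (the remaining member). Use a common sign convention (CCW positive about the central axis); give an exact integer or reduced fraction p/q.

N_ring = 15 + 2·18 = 51
15(ω_s−ω_c) = −51(ω_r−ω_c),  ω_r=0, ω_s=1
15(1−ω_c) = −51(0−ω_c)  ⇒  66ω_c = 15  ⇒  ω_c = 5/22
ω_c/ω_s = 5/22

5/22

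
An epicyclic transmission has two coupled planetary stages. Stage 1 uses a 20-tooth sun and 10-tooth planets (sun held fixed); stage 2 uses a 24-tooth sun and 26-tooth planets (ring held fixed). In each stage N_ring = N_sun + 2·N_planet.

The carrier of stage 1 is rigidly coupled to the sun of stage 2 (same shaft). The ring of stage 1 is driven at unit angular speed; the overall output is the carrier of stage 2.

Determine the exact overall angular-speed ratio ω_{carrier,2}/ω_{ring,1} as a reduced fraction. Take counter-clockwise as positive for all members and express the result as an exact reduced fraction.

Stage 1: N_ring = 20 + 2·10 = 40
Stage 1: 20(ω_s−ω_c) = −40(ω_r−ω_c),  ω_s=0, ω_r=1
Stage 1: 20(0−ω_c) = −40(1−ω_c)  ⇒  60ω_c = 40  ⇒  ω_c = 2/3
  ⇒ ω_c¹/ω_r¹ = 2/3
Stage 2: N_ring = 24 + 2·26 = 76
Stage 2: 24(ω_s−ω_c) = −76(ω_r−ω_c),  ω_r=0, ω_s=1
Stage 2: 24(1−ω_c) = −76(0−ω_c)  ⇒  100ω_c = 24  ⇒  ω_c = 6/25
  ⇒ ω_c²/ω_s² = 6/25
Coupling ω_s² = ω_c¹ ⇒ overall = 2/3 × 6/25 = 4/25

4/25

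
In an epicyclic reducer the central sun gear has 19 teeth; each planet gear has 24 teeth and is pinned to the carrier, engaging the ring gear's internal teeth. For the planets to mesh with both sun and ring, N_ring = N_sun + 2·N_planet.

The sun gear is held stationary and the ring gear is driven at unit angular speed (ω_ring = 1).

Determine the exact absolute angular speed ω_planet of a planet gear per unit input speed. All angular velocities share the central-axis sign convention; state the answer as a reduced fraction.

67/48

N_ring = 19 + 2·24 = 67
19(ω_s−ω_c) = −67(ω_r−ω_c),  ω_s=0, ω_r=1
19(0−ω_c) = −67(1−ω_c)  ⇒  86ω_c = 67  ⇒  ω_c = 67/86
sun–planet: 19·(0−67/86) = −24·(ω_p−ω_c)  ⇒  ω_p−ω_c = −(19/24)·(-67/86) = 1273/2064
ω_p = 67/86 + 1273/2064 = 67/48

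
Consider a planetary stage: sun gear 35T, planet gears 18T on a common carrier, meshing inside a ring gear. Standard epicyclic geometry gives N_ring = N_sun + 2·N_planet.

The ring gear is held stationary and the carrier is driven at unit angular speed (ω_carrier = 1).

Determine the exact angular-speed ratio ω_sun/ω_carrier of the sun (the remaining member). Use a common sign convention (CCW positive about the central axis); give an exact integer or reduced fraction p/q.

N_ring = 35 + 2·18 = 71
35(ω_s−ω_c) = −71(ω_r−ω_c),  ω_r=0, ω_c=1
ω_s = 1 − (71/35)(0−1) = 106/35
ω_s/ω_c = 106/35

106/35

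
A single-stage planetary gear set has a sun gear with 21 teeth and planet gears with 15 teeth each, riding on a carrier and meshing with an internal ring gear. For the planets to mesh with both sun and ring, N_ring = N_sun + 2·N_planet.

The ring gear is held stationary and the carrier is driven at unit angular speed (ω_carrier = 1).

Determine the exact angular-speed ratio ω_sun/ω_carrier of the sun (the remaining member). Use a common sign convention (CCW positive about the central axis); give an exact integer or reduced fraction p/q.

N_ring = 21 + 2·15 = 51
21(ω_s−ω_c) = −51(ω_r−ω_c),  ω_r=0, ω_c=1
ω_s = 1 − (51/21)(0−1) = 24/7
ω_s/ω_c = 24/7

24/7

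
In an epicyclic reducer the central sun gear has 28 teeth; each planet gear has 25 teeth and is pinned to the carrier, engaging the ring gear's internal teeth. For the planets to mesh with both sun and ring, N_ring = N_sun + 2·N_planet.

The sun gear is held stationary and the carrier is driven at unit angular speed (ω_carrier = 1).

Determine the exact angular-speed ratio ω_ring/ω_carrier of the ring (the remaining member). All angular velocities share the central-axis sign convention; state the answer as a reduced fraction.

53/39

N_ring = 28 + 2·25 = 78
28(ω_s−ω_c) = −78(ω_r−ω_c),  ω_s=0, ω_c=1
ω_r = 1 − (28/78)(0−1) = 53/39
ω_r/ω_c = 53/39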